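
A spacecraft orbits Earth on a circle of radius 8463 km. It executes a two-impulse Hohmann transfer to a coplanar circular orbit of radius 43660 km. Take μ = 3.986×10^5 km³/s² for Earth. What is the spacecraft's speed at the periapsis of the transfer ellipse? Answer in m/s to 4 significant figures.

The Hohmann ellipse has a_t = (r₁ + r₂)/2 = 26061.5 km.
The periapsis of the transfer ellipse is at r = 8463 km.
From the vis-viva equation, v = √[μ(2/r − 1/a_t)] = 8.883 km/s.

v = 8883 m/s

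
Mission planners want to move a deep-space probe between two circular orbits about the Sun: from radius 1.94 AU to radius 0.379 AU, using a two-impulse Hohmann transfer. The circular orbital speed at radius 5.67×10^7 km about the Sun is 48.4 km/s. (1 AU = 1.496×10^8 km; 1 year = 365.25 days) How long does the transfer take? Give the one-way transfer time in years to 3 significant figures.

From the circular-orbit relation v² = μ/r at r = 5.67×10^7 km: μ = v²r = (48.4)² × 5.67×10^7 = 1.32823×10^11 km³/s².
In km: r₁ = 1.94 × 1.496×10^8 = 2.90224×10^8 km; r₂ = 0.379 × 1.496×10^8 = 5.66984×10^7 km.
Transfer-ellipse semi-major axis a_t = (r₁ + r₂)/2 = (2.90224×10^8 + 5.66984×10^7)/2 = 1.734612×10^8 km.
By Kepler's third law the transfer-orbit period is T = 2π√(a_t³/μ), so t = T/2 = 1.969×10^7 s.
Converting: 1.969×10^7 s ÷ 3.15576×10^7 s/year (365.25 × 86400) = 0.624 years.

t = 0.624 years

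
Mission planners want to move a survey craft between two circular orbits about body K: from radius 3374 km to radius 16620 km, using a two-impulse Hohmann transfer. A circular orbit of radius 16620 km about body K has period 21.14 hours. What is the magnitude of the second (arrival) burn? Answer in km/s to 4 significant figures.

Δv₂ = 0.5750 km/s

From Kepler's third law T² = 4π²r³/μ at r = 16620 km, T = 21.14 hours = 21.14 × 3600 s = 76104 s: μ = 4π²r³/T² = 31292.3 km³/s².
Semi-major axis of the transfer orbit: a_t = (3374 + 16620)/2 = 9997 km.
Circular speed at r = 16620 km: v_c = √(μ/r) = 1.37216 km/s.
Transfer-orbit speed at the same r (vis-viva, a = a_t): v_t = √[μ(2/r − 1/a_t)] = 0.797152 km/s.
Δv₂ = |v_t − v_c| = |0.797152 − 1.37216| = 0.5750 km/s.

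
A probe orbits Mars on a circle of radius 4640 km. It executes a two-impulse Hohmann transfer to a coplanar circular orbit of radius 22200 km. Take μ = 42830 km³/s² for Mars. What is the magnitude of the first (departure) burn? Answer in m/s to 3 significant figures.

Δv₁ = 869 m/s

Semi-major axis of the transfer orbit: a_t = (4640 + 22200)/2 = 13420 km.
Circular speed at r = 4640 km: v_c = √(μ/r) = 3.03819 km/s.
Transfer-orbit speed at the same r (vis-viva, a = a_t): v_t = √[μ(2/r − 1/a_t)] = 3.90765 km/s.
Δv₁ = |v_t − v_c| = |3.90765 − 3.03819| = 0.8695 km/s.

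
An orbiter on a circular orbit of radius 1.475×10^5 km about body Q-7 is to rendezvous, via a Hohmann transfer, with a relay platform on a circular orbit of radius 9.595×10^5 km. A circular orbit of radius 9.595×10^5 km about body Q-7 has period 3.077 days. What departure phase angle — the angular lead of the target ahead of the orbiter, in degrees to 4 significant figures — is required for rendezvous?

φ = 101.1°

From Kepler's third law T² = 4π²r³/μ at r = 9.595×10^5 km, T = 3.077 days = 3.077 × 86400 s = 2.658528×10^5 s: μ = 4π²r³/T² = 4.93415×10^8 km³/s².
The Hohmann ellipse has a_t = (r₁ + r₂)/2 = 5.535×10^5 km.
Transfer time t = π√(a_t³/μ) = 58240 s.
The target's mean motion on its circular orbit is ω₂ = √(μ/r₂³) = 2.3634×10^-5 rad/s.
Angle swept by the target during transfer: ω₂·t = 1.3764 rad = 78.86°.
The orbiter traverses 180° on the transfer ellipse, so the target must lead by 180° − 78.86° = 101.1°.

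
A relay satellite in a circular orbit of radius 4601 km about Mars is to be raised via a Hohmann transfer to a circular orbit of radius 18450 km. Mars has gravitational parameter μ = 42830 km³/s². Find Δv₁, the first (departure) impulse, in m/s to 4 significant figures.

Δv₁ = 809.2 m/s

The Hohmann ellipse has a_t = (r₁ + r₂)/2 = 11525.5 km.
On the circular orbit at r = 4601 km, v_c = √(μ/r) = 3.05104 km/s.
Transfer-orbit speed at the same r (vis-viva, a = a_t): v_t = √[μ(2/r − 1/a_t)] = 3.86026 km/s.
Δv₁ = |v_t − v_c| = |3.86026 − 3.05104| = 0.8092 km/s.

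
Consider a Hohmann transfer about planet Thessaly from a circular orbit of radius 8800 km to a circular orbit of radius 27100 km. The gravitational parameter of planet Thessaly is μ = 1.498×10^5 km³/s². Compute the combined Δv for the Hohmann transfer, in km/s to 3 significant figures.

Semi-major axis of the transfer orbit: a_t = (8800 + 27100)/2 = 17950 km.
At r₁ the circular-orbit speed is v₁ = √(μ/r₁) = 4.12586 km/s.
Transfer-orbit speed at r₁ (vis-viva): v_p = √[μ(2/r₁ − 1/a_t)] = 5.06952 km/s.
First burn Δv₁ = |v_p − v₁| = 0.9437 km/s.
At r₂, v₂ = √(μ/r₂) = 2.3511 km/s.
Transfer-orbit speed at r₂: v_a = √[μ(2/r₂ − 1/a_t)] = 1.6462 km/s.
Second burn Δv₂ = |v₂ − v_a| = 0.7049 km/s.
Total Δv = Δv₁ + Δv₂ = 1.649 km/s.

Δv = 1.65 km/s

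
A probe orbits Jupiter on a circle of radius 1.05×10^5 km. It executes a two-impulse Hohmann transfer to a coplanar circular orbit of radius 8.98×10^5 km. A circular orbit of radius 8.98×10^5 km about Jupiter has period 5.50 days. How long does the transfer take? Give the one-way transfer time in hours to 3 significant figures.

t = 27.5 hours

From Kepler's third law T² = 4π²r³/μ at r = 8.98×10^5 km, T = 5.50 days = 5.50 × 86400 s = 4.752×10^5 s: μ = 4π²r³/T² = 1.26601×10^8 km³/s².
Semi-major axis of the transfer orbit: a_t = (1.050×10^5 + 8.980×10^5)/2 = 5.015×10^5 km.
By Kepler's third law the transfer-orbit period is T = 2π√(a_t³/μ), so t = T/2 = 99160 s.
Converting: 99160 s ÷ 3600 s/hour = 27.5 hours.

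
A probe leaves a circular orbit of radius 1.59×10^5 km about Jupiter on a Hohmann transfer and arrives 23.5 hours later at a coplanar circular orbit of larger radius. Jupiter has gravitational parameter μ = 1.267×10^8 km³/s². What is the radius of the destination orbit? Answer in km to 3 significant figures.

Transfer time t = 23.5 hours = 84600 s, and t = π√(a_t³/μ).
So a_t = (μ t²/π²)^(1/3) = (1.267×10^8 × (84600)² / π²)^(1/3) = 4.5124×10^5 km.
Since a_t = (r₁ + r₂)/2, r₂ = 2a_t − r₁ = 2×4.5124×10^5 − 1.590×10^5 = 7.4348×10^5 km.

r₂ = 7.43×10^5 km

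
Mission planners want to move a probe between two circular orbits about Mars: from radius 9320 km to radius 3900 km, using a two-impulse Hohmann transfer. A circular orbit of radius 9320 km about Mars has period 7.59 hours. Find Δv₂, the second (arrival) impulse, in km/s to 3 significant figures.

Δv₂ = 0.621 km/s

From Kepler's third law T² = 4π²r³/μ at r = 9320 km, T = 7.59 hours = 7.59 × 3600 s = 27324 s: μ = 4π²r³/T² = 42807.4 km³/s².
Transfer-ellipse semi-major axis a_t = (r₁ + r₂)/2 = (9320 + 3900)/2 = 6610 km.
Circular speed at r = 3900 km: v_c = √(μ/r) = 3.313 km/s.
Vis-viva on the transfer ellipse at r = 3900 km gives v_t = √[μ(2/r − 1/a_t)] = 3.934 km/s.
Δv₂ = |v_t − v_c| = |3.934 − 3.313| = 0.6210 km/s.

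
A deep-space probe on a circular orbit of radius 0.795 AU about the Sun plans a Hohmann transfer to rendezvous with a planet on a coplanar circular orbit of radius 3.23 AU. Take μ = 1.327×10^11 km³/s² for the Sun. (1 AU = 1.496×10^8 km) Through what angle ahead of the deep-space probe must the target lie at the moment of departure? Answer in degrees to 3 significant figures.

φ = 91.5°

In km: r₁ = 0.795 × 1.496×10^8 = 1.18932×10^8 km; r₂ = 3.23 × 1.496×10^8 = 4.83208×10^8 km.
The Hohmann ellipse has a_t = (r₁ + r₂)/2 = 3.0107×10^8 km.
Transfer time t = π√(a_t³/μ) = 4.5052×10^7 s.
The target's mean motion on its circular orbit is ω₂ = √(μ/r₂³) = 3.4295×10^-8 rad/s.
Angle swept by the target during transfer: ω₂·t = 1.5451 rad = 88.53°.
Arrival is 180° from departure on the ellipse, so φ = 180° − 88.53° = 91.5°.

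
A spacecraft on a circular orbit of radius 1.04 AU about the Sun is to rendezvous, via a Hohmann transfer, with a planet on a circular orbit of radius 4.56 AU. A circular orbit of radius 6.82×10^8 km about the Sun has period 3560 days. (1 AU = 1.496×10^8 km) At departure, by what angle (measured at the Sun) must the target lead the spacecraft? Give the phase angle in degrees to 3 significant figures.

φ = 93.4°

From Kepler's third law T² = 4π²r³/μ at r = 6.82×10^8 km, T = 3560 days = 3560 × 86400 s = 3.07584×10^8 s: μ = 4π²r³/T² = 1.32369×10^11 km³/s².
In km: r₁ = 1.04 × 1.496×10^8 = 1.55584×10^8 km; r₂ = 4.56 × 1.496×10^8 = 6.82176×10^8 km.
Transfer-ellipse semi-major axis a_t = (r₁ + r₂)/2 = (1.55584×10^8 + 6.82176×10^8)/2 = 4.1888×10^8 km.
Transfer time t = π√(a_t³/μ) = 7.4027×10^7 s.
The target's mean motion on its circular orbit is ω₂ = √(μ/r₂³) = 2.0420×10^-8 rad/s.
Angle swept by the target during transfer: ω₂·t = 1.5116 rad = 86.61°.
The spacecraft traverses 180° on the transfer ellipse, so the target must lead by 180° − 86.61° = 93.4°.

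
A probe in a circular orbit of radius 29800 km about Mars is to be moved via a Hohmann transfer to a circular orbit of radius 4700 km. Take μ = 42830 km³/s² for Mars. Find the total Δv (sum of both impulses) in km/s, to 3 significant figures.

The Hohmann ellipse has a_t = (r₁ + r₂)/2 = 17250 km.
Circular speed at r₁: v₁ = √(μ/r₁) = √(42830/29800) = 1.1989 km/s.
On the transfer ellipse at r₁, vis-viva equation gives v_a = √[μ(2/r₁ − 1/a_t)] = 0.62578 km/s.
First burn Δv₁ = |v_a − v₁| = 0.5731 km/s.
Circular speed at r₂: v₂ = √(μ/r₂) = 3.019 km/s.
Transfer-orbit speed at r₂: v_p = √[μ(2/r₂ − 1/a_t)] = 3.968 km/s.
Second burn Δv₂ = |v₂ − v_p| = 0.9490 km/s.
Total Δv = Δv₁ + Δv₂ = 1.522 km/s.

Δv = 1.52 km/s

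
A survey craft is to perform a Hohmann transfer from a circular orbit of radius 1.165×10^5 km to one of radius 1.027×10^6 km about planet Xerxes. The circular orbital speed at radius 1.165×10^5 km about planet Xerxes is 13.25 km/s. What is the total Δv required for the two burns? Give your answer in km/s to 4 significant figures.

Δv = 6.956 km/s

From the circular-orbit relation v² = μ/r at r = 1.165×10^5 km: μ = v²r = (13.25)² × 1.165×10^5 = 2.04530×10^7 km³/s².
Transfer-ellipse semi-major axis a_t = (r₁ + r₂)/2 = (1.165×10^5 + 1.027×10^6)/2 = 5.7175×10^5 km.
Circular speed at r₁: v₁ = √(μ/r₁) = √(2.04530×10^7/1.165×10^5) = 13.250 km/s.
On the transfer ellipse at r₁, v² = μ(2/r − 1/a) gives v_p = √[μ(2/r₁ − 1/a_t)] = 17.758 km/s.
First burn Δv₁ = |v_p − v₁| = 4.508 km/s.
Circular speed at r₂: v₂ = √(μ/r₂) = 4.4627 km/s.
Transfer-orbit speed at r₂: v_a = √[μ(2/r₂ − 1/a_t)] = 2.0144 km/s.
Second burn Δv₂ = |v₂ − v_a| = 2.448 km/s.
Δv = Δv₁ + Δv₂ = 4.508 + 2.448 = 6.956 km/s.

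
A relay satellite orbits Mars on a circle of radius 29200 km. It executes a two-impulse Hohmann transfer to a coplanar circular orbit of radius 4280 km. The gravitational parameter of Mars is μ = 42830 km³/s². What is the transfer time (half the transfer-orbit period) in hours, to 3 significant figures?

t = 9.13 hours

Semi-major axis of the transfer orbit: a_t = (29200 + 4280)/2 = 16740 km.
Transfer time t = π√(a_t³/μ) = π√((16740)³ / 42830) = 32880 s.
Converting: 32880 s ÷ 3600 s/hour = 9.13 hours.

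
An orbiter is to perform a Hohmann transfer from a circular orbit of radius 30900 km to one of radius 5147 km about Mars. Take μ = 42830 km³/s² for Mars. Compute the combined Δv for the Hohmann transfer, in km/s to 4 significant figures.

Δv = 1.441 km/s

Semi-major axis of the transfer orbit: a_t = (30900 + 5147)/2 = 18023.5 km.
At r₁ the circular-orbit speed is v₁ = √(μ/r₁) = 1.17732 km/s.
On the transfer ellipse at r₁, v² = μ(2/r − 1/a) gives v_a = √[μ(2/r₁ − 1/a_t)] = 0.629147 km/s.
First burn Δv₁ = |v_a − v₁| = 0.5482 km/s.
At r₂, v₂ = √(μ/r₂) = 2.8847 km/s.
Transfer-orbit speed at r₂: v_p = √[μ(2/r₂ − 1/a_t)] = 3.7771 km/s.
Second burn Δv₂ = |v₂ − v_p| = 0.8924 km/s.
Δv = Δv₁ + Δv₂ = 0.5482 + 0.8924 = 1.441 km/s.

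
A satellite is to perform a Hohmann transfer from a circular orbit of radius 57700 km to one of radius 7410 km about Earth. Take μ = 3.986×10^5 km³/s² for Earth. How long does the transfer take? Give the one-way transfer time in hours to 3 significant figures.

The Hohmann ellipse has a_t = (r₁ + r₂)/2 = 32555 km.
Transfer time t = π√(a_t³/μ) = π√((32555)³ / 3.986×10^5) = 29230 s.
Converting: 29230 s ÷ 3600 s/hour = 8.12 hours.

t = 8.12 hours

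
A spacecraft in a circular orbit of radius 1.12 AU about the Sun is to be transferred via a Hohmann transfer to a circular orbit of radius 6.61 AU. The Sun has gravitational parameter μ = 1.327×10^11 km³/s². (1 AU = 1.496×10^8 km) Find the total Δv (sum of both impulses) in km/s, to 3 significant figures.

Δv = 14.0 km/s

In km: r₁ = 1.12 × 1.496×10^8 = 1.67552×10^8 km; r₂ = 6.61 × 1.496×10^8 = 9.88856×10^8 km.
The Hohmann ellipse has a_t = (r₁ + r₂)/2 = 5.78204×10^8 km.
Circular speed at r₁: v₁ = √(μ/r₁) = √(1.327×10^11/1.67552×10^8) = 28.142 km/s.
Transfer-orbit speed at r₁ (vis-viva): v_p = √[μ(2/r₁ − 1/a_t)] = 36.803 km/s.
First burn Δv₁ = |v_p − v₁| = 8.661 km/s.
At r₂, v₂ = √(μ/r₂) = 11.584 km/s.
Transfer-orbit speed at r₂: v_a = √[μ(2/r₂ − 1/a_t)] = 6.2360 km/s.
Second burn Δv₂ = |v₂ − v_a| = 5.348 km/s.
Δv = Δv₁ + Δv₂ = 8.661 + 5.348 = 14.01 km/s.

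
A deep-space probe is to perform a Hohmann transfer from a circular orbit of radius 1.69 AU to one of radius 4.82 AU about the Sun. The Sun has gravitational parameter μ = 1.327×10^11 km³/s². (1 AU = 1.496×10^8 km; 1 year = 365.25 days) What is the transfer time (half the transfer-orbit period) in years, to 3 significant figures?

In km: r₁ = 1.69 × 1.496×10^8 = 2.52824×10^8 km; r₂ = 4.82 × 1.496×10^8 = 7.21072×10^8 km.
Transfer-ellipse semi-major axis a_t = (r₁ + r₂)/2 = (2.52824×10^8 + 7.21072×10^8)/2 = 4.86948×10^8 km.
Half the transfer-orbit period gives t = π√(a_t³/μ) = 9.267×10^7 s.
Converting: 9.267×10^7 s ÷ 3.15576×10^7 s/year (365.25 × 86400) = 2.94 years.

t = 2.94 years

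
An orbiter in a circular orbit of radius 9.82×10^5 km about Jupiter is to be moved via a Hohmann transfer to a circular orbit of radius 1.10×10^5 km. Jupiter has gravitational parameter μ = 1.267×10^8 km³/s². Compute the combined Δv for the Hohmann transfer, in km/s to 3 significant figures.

Δv = 17.8 km/s

Semi-major axis of the transfer orbit: a_t = (9.820×10^5 + 1.100×10^5)/2 = 5.460×10^5 km.
Circular speed at r₁: v₁ = √(μ/r₁) = √(1.267×10^8/9.820×10^5) = 11.3588 km/s.
Transfer-orbit speed at r₁ (vis-viva equation): v_a = √[μ(2/r₁ − 1/a_t)] = 5.09838 km/s.
First burn Δv₁ = |v_a − v₁| = 6.260 km/s.
Circular speed at r₂: v₂ = √(μ/r₂) = 33.938 km/s.
Transfer-orbit speed at r₂: v_p = √[μ(2/r₂ − 1/a_t)] = 45.515 km/s.
Second burn Δv₂ = |v₂ − v_p| = 11.58 km/s.
Total Δv = Δv₁ + Δv₂ = 17.84 km/s.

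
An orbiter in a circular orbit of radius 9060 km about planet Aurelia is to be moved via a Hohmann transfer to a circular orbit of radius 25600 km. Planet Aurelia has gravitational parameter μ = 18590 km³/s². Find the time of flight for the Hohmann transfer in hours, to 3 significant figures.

Transfer-ellipse semi-major axis a_t = (r₁ + r₂)/2 = (9060 + 25600)/2 = 17330 km.
By Kepler's third law the transfer-orbit period is T = 2π√(a_t³/μ), so t = T/2 = 52570 s.
Converting: 52570 s ÷ 3600 s/hour = 14.6 hours.

t = 14.6 hours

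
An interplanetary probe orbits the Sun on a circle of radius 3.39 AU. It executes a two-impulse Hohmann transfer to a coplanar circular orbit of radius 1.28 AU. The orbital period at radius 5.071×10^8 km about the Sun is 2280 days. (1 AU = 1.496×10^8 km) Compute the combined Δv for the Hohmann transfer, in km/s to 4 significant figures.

Δv = 9.592 km/s

From Kepler's third law T² = 4π²r³/μ at r = 5.071×10^8 km, T = 2280 days = 2280 × 86400 s = 1.96992×10^8 s: μ = 4π²r³/T² = 1.32661×10^11 km³/s².
In km: r₁ = 3.39 × 1.496×10^8 = 5.07144×10^8 km; r₂ = 1.28 × 1.496×10^8 = 1.91488×10^8 km.
Semi-major axis of the transfer orbit: a_t = (5.07144×10^8 + 1.91488×10^8)/2 = 3.49316×10^8 km.
Circular speed at r₁: v₁ = √(μ/r₁) = √(1.32661×10^11/5.07144×10^8) = 16.1736 km/s.
On the transfer ellipse at r₁, vis-viva equation gives v_a = √[μ(2/r₁ − 1/a_t)] = 11.9748 km/s.
First burn Δv₁ = |v_a − v₁| = 4.1988 km/s.
Circular speed at r₂: v₂ = √(μ/r₂) = 26.320911 km/s.
Transfer-orbit speed at r₂: v_p = √[μ(2/r₂ − 1/a_t)] = 31.714460 km/s.
Second burn Δv₂ = |v₂ − v_p| = 5.3935 km/s.
Total Δv = Δv₁ + Δv₂ = 9.592 km/s.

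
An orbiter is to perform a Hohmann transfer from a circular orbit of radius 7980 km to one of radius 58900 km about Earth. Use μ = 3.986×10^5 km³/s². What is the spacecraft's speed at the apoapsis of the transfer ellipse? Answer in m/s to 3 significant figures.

Semi-major axis of the transfer orbit: a_t = (7980 + 58900)/2 = 33440 km.
At apoapsis, r = 58900 km.
Vis-viva: v = √[μ(2/r − 1/a_t)] = √[3.986×10^5 × (2/58900 − 1/33440)] = 1.271 km/s.

v = 1270 m/s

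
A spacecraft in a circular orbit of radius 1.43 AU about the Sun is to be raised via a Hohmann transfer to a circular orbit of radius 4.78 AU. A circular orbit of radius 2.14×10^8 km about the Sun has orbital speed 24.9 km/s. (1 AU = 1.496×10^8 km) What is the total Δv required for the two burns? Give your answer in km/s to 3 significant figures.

From the circular-orbit relation v² = μ/r at r = 2.14×10^8 km: μ = v²r = (24.9)² × 2.14×10^8 = 1.32682×10^11 km³/s².
In km: r₁ = 1.43 × 1.496×10^8 = 2.13928×10^8 km; r₂ = 4.78 × 1.496×10^8 = 7.15088×10^8 km.
Semi-major axis of the transfer orbit: a_t = (2.13928×10^8 + 7.15088×10^8)/2 = 4.64508×10^8 km.
At r₁ the circular-orbit speed is v₁ = √(μ/r₁) = 24.904 km/s.
On the transfer ellipse at r₁, v² = μ(2/r − 1/a) gives v_p = √[μ(2/r₁ − 1/a_t)] = 30.900 km/s.
First burn Δv₁ = |v_p − v₁| = 5.996 km/s.
At r₂, v₂ = √(μ/r₂) = 13.6215 km/s.
Transfer-orbit speed at r₂: v_a = √[μ(2/r₂ − 1/a_t)] = 9.24408 km/s.
Second burn Δv₂ = |v₂ − v_a| = 4.377 km/s.
Δv = Δv₁ + Δv₂ = 5.996 + 4.377 = 10.37 km/s.

Δv = 10.4 km/s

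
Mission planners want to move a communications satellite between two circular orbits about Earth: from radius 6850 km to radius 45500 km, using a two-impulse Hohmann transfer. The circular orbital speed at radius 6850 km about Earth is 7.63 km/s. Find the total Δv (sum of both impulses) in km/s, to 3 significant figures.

Δv = 3.88 km/s

From the circular-orbit relation v² = μ/r at r = 6850 km: μ = v²r = (7.63)² × 6850 = 3.98786×10^5 km³/s².
The Hohmann ellipse has a_t = (r₁ + r₂)/2 = 26175 km.
Circular speed at r₁: v₁ = √(μ/r₁) = √(3.98786×10^5/6850) = 7.630 km/s.
Transfer-orbit speed at r₁ (v² = μ(2/r − 1/a)): v_p = √[μ(2/r₁ − 1/a_t)] = 10.06 km/s.
First burn Δv₁ = |v_p − v₁| = 2.430 km/s.
Circular speed at r₂: v₂ = √(μ/r₂) = 2.960 km/s.
Transfer-orbit speed at r₂: v_a = √[μ(2/r₂ − 1/a_t)] = 1.514 km/s.
Second burn Δv₂ = |v₂ − v_a| = 1.446 km/s.
Δv = Δv₁ + Δv₂ = 2.430 + 1.446 = 3.876 km/s.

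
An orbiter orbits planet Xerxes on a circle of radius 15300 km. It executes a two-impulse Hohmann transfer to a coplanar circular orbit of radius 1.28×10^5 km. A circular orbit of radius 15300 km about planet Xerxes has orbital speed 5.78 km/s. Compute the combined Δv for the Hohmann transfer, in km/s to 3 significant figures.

Δv = 3.02 km/s

From the circular-orbit relation v² = μ/r at r = 15300 km: μ = v²r = (5.78)² × 15300 = 5.11149×10^5 km³/s².
Transfer-ellipse semi-major axis a_t = (r₁ + r₂)/2 = (15300 + 1.280×10^5)/2 = 71650 km.
At r₁ the circular-orbit speed is v₁ = √(μ/r₁) = 5.780 km/s.
On the transfer ellipse at r₁, v² = μ(2/r − 1/a) gives v_p = √[μ(2/r₁ − 1/a_t)] = 7.725 km/s.
First burn Δv₁ = |v_p − v₁| = 1.945 km/s.
Circular speed at r₂: v₂ = √(μ/r₂) = 1.998 km/s.
Transfer-orbit speed at r₂: v_a = √[μ(2/r₂ − 1/a_t)] = 0.9234 km/s.
Second burn Δv₂ = |v₂ − v_a| = 1.075 km/s.
Total Δv = Δv₁ + Δv₂ = 3.020 km/s.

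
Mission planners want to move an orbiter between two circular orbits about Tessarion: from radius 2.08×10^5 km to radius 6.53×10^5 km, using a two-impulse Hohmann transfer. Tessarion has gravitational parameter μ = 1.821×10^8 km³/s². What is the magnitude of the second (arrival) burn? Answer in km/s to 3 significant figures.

Semi-major axis of the transfer orbit: a_t = (2.080×10^5 + 6.530×10^5)/2 = 4.305×10^5 km.
On the circular orbit at r = 6.530×10^5 km, v_c = √(μ/r) = 16.6993 km/s.
Vis-viva on the transfer ellipse at r = 6.530×10^5 km gives v_t = √[μ(2/r − 1/a_t)] = 11.6076 km/s.
Δv₂ = |v_t − v_c| = |11.6076 − 16.6993| = 5.092 km/s.

Δv₂ = 5.09 km/s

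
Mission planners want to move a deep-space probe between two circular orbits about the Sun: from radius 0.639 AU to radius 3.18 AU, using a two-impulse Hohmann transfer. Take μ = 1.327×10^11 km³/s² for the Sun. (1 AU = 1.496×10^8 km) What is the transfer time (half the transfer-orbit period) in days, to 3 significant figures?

t = 482 days

In km: r₁ = 0.639 × 1.496×10^8 = 9.55944×10^7 km; r₂ = 3.18 × 1.496×10^8 = 4.75728×10^8 km.
The Hohmann ellipse has a_t = (r₁ + r₂)/2 = 2.856612×10^8 km.
By Kepler's third law the transfer-orbit period is T = 2π√(a_t³/μ), so t = T/2 = 4.164×10^7 s.
Converting: 4.164×10^7 s ÷ 86400 s/day = 482 days.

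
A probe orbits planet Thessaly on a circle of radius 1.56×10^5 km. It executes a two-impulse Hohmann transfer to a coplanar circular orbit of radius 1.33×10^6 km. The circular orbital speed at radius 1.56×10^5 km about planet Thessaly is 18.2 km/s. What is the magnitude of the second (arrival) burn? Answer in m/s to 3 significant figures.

From the circular-orbit relation v² = μ/r at r = 1.56×10^5 km: μ = v²r = (18.2)² × 1.56×10^5 = 5.16734×10^7 km³/s².
The Hohmann ellipse has a_t = (r₁ + r₂)/2 = 7.430×10^5 km.
On the circular orbit at r = 1.330×10^6 km, v_c = √(μ/r) = 6.233 km/s.
Transfer-orbit speed at the same r (vis-viva, a = a_t): v_t = √[μ(2/r − 1/a_t)] = 2.856 km/s.
Δv₂ = |v_t − v_c| = |2.856 − 6.233| = 3.377 km/s.

Δv₂ = 3380 m/s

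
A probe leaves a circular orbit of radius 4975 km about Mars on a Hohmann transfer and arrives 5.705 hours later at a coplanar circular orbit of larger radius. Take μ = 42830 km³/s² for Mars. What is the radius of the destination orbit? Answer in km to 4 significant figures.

Transfer time t = 5.705 hours = 20538 s, and t = π√(a_t³/μ).
So a_t = (μ t²/π²)^(1/3) = (42830 × (20538)² / π²)^(1/3) = 12233 km.
Since a_t = (r₁ + r₂)/2, r₂ = 2a_t − r₁ = 2×12233 − 4975 = 19491 km.

r₂ = 19490 km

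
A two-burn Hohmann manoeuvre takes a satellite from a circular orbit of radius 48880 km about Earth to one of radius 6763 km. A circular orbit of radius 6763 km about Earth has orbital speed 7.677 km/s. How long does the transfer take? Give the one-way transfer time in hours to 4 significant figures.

From the circular-orbit relation v² = μ/r at r = 6763 km: μ = v²r = (7.677)² × 6763 = 3.98586×10^5 km³/s².
The Hohmann ellipse has a_t = (r₁ + r₂)/2 = 27821.5 km.
Transfer time t = π√(a_t³/μ) = π√((27821.5)³ / 3.98586×10^5) = 23090 s.
Converting: 23090 s ÷ 3600 s/hour = 6.414 hours.

t = 6.414 hours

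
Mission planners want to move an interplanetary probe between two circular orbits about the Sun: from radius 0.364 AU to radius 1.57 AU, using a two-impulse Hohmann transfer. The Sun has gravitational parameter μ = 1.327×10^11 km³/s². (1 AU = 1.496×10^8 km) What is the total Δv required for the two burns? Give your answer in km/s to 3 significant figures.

Δv = 22.7 km/s

In km: r₁ = 0.364 × 1.496×10^8 = 5.44544×10^7 km; r₂ = 1.57 × 1.496×10^8 = 2.34872×10^8 km.
Semi-major axis of the transfer orbit: a_t = (5.44544×10^7 + 2.34872×10^8)/2 = 1.446632×10^8 km.
At r₁ the circular-orbit speed is v₁ = √(μ/r₁) = 49.365 km/s.
On the transfer ellipse at r₁, vis-viva equation gives v_p = √[μ(2/r₁ − 1/a_t)] = 62.901 km/s.
First burn Δv₁ = |v_p − v₁| = 13.536 km/s.
Circular speed at r₂: v₂ = √(μ/r₂) = 23.76949 km/s.
Transfer-orbit speed at r₂: v_a = √[μ(2/r₂ − 1/a_t)] = 14.58335 km/s.
Second burn Δv₂ = |v₂ − v_a| = 9.1861 km/s.
Δv = Δv₁ + Δv₂ = 13.536 + 9.1861 = 22.72 km/s.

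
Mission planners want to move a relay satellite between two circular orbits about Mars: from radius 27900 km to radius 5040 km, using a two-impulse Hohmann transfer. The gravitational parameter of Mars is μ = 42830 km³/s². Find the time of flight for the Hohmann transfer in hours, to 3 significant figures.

t = 8.91 hours

The Hohmann ellipse has a_t = (r₁ + r₂)/2 = 16470 km.
Transfer time t = π√(a_t³/μ) = π√((16470)³ / 42830) = 32090 s.
Converting: 32090 s ÷ 3600 s/hour = 8.91 hours.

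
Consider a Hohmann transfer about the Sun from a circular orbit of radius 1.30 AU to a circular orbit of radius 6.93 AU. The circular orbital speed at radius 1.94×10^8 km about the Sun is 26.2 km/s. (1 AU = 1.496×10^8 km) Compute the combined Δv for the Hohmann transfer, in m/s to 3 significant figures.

Δv = 12800 m/s

From the circular-orbit relation v² = μ/r at r = 1.94×10^8 km: μ = v²r = (26.2)² × 1.94×10^8 = 1.33169×10^11 km³/s².
In km: r₁ = 1.30 × 1.496×10^8 = 1.9448×10^8 km; r₂ = 6.93 × 1.496×10^8 = 1.036728×10^9 km.
Transfer-ellipse semi-major axis a_t = (r₁ + r₂)/2 = (1.9448×10^8 + 1.036728×10^9)/2 = 6.15604×10^8 km.
Circular speed at r₁: v₁ = √(μ/r₁) = √(1.33169×10^11/1.9448×10^8) = 26.1676 km/s.
Transfer-orbit speed at r₁ (v² = μ(2/r − 1/a)): v_p = √[μ(2/r₁ − 1/a_t)] = 33.9583 km/s.
First burn Δv₁ = |v_p − v₁| = 7.791 km/s.
At r₂, v₂ = √(μ/r₂) = 11.3336 km/s.
Transfer-orbit speed at r₂: v_a = √[μ(2/r₂ − 1/a_t)] = 6.37025 km/s.
Second burn Δv₂ = |v₂ − v_a| = 4.963 km/s.
Δv = Δv₁ + Δv₂ = 7.791 + 4.963 = 12.75 km/s.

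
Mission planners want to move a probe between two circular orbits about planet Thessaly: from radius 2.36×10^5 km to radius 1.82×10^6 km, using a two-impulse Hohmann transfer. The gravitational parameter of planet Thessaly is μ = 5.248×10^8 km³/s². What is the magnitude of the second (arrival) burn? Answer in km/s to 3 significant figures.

Δv₂ = 8.84 km/s

The Hohmann ellipse has a_t = (r₁ + r₂)/2 = 1.028×10^6 km.
Circular speed at r = 1.820×10^6 km: v_c = √(μ/r) = 16.981 km/s.
Transfer-orbit speed at the same r (vis-viva, a = a_t): v_t = √[μ(2/r − 1/a_t)] = 8.1362 km/s.
Δv₂ = |v_t − v_c| = |8.1362 − 16.981| = 8.845 km/s.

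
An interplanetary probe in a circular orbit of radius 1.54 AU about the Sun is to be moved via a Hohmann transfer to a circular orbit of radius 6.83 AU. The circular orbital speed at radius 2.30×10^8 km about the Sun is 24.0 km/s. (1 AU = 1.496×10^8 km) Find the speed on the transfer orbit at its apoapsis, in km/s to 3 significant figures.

v = 6.91 km/s

From the circular-orbit relation v² = μ/r at r = 2.30×10^8 km: μ = v²r = (24.0)² × 2.30×10^8 = 1.32480×10^11 km³/s².
In km: r₁ = 1.54 × 1.496×10^8 = 2.30384×10^8 km; r₂ = 6.83 × 1.496×10^8 = 1.021768×10^9 km.
The Hohmann ellipse has a_t = (r₁ + r₂)/2 = 6.26076×10^8 km.
At apoapsis, r = 1.021768×10^9 km.
Vis-viva: v = √[μ(2/r − 1/a_t)] = √[1.32480×10^11 × (2/1.021768×10^9 − 1/6.26076×10^8)] = 6.907 km/s.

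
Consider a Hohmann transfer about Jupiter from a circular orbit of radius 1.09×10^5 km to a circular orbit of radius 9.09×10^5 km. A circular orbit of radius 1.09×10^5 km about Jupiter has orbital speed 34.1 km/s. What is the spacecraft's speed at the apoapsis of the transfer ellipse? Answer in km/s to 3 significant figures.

From the circular-orbit relation v² = μ/r at r = 1.09×10^5 km: μ = v²r = (34.1)² × 1.09×10^5 = 1.26746×10^8 km³/s².
The Hohmann ellipse has a_t = (r₁ + r₂)/2 = 5.090×10^5 km.
At apoapsis, r = 9.090×10^5 km.
Vis-viva: v = √[μ(2/r − 1/a_t)] = √[1.26746×10^8 × (2/9.090×10^5 − 1/5.090×10^5)] = 5.464 km/s.

v = 5.46 km/s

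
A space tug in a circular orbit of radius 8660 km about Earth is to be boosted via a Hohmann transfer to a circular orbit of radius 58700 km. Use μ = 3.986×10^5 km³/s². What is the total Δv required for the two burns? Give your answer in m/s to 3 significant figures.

The Hohmann ellipse has a_t = (r₁ + r₂)/2 = 33680 km.
At r₁ the circular-orbit speed is v₁ = √(μ/r₁) = 6.7844 km/s.
On the transfer ellipse at r₁, vis-viva gives v_p = √[μ(2/r₁ − 1/a_t)] = 8.9566 km/s.
First burn Δv₁ = |v_p − v₁| = 2.1722 km/s.
At r₂, v₂ = √(μ/r₂) = 2.6059 km/s.
Transfer-orbit speed at r₂: v_a = √[μ(2/r₂ − 1/a_t)] = 1.3214 km/s.
Second burn Δv₂ = |v₂ − v_a| = 1.2845 km/s.
Δv = Δv₁ + Δv₂ = 2.1722 + 1.2845 = 3.457 km/s.

Δv = 3460 m/s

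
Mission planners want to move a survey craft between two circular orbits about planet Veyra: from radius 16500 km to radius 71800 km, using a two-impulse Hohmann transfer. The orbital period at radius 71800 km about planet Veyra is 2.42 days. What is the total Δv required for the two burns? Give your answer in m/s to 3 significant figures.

From Kepler's third law T² = 4π²r³/μ at r = 71800 km, T = 2.42 days = 2.42 × 86400 s = 2.09088×10^5 s: μ = 4π²r³/T² = 3.34253×10^5 km³/s².
Semi-major axis of the transfer orbit: a_t = (16500 + 71800)/2 = 44150 km.
At r₁ the circular-orbit speed is v₁ = √(μ/r₁) = 4.50086 km/s.
On the transfer ellipse at r₁, v² = μ(2/r − 1/a) gives v_p = √[μ(2/r₁ − 1/a_t)] = 5.73974 km/s.
First burn Δv₁ = |v_p − v₁| = 1.23888 km/s.
Circular speed at r₂: v₂ = √(μ/r₂) = 2.1576 km/s.
Transfer-orbit speed at r₂: v_a = √[μ(2/r₂ − 1/a_t)] = 1.3190 km/s.
Second burn Δv₂ = |v₂ − v_a| = 0.838600 km/s.
Δv = Δv₁ + Δv₂ = 1.23888 + 0.838600 = 2.077 km/s.

Δv = 2080 m/s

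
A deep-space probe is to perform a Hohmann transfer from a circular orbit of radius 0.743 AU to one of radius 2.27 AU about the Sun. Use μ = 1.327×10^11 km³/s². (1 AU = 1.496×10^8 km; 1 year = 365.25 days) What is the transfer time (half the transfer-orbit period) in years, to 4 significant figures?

In km: r₁ = 0.743 × 1.496×10^8 = 1.111528×10^8 km; r₂ = 2.27 × 1.496×10^8 = 3.39592×10^8 km.
The Hohmann ellipse has a_t = (r₁ + r₂)/2 = 2.253724×10^8 km.
By Kepler's third law the transfer-orbit period is T = 2π√(a_t³/μ), so t = T/2 = 2.9179×10^7 s.
Converting: 2.9179×10^7 s ÷ 3.15576×10^7 s/year (365.25 × 86400) = 0.9246 years.

t = 0.9246 years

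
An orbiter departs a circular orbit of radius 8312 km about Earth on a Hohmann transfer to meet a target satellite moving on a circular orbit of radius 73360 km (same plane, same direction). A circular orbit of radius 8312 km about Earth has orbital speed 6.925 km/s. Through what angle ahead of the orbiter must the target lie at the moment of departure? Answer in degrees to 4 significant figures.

φ = 105.2°

From the circular-orbit relation v² = μ/r at r = 8312 km: μ = v²r = (6.925)² × 8312 = 3.98607×10^5 km³/s².
Semi-major axis of the transfer orbit: a_t = (8312 + 73360)/2 = 40836 km.
The half-period of the transfer ellipse is t = π√(a_t³/μ) = 41062 s.
Target angular speed ω₂ = √(μ/r₂³) = 3.1775×10^-5 rad/s.
Angle swept by the target during transfer: ω₂·t = 1.30475 rad = 74.76°.
Arrival is 180° from departure on the ellipse, so φ = 180° − 74.76° = 105.2°.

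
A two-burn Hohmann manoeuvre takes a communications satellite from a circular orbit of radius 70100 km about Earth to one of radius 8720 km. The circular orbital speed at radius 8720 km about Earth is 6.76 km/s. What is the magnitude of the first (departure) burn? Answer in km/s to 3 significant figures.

From the circular-orbit relation v² = μ/r at r = 8720 km: μ = v²r = (6.76)² × 8720 = 3.98483×10^5 km³/s².
The Hohmann ellipse has a_t = (r₁ + r₂)/2 = 39410 km.
Circular speed at r = 70100 km: v_c = √(μ/r) = 2.3842 km/s.
Transfer-orbit speed at the same r (vis-viva, a = a_t): v_t = √[μ(2/r − 1/a_t)] = 1.1215 km/s.
Δv₁ = |v_t − v_c| = |1.1215 − 2.3842| = 1.263 km/s.

Δv₁ = 1.26 km/s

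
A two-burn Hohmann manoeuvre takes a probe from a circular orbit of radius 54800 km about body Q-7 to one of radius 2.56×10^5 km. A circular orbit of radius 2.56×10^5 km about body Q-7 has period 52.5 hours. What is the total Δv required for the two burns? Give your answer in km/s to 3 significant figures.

From Kepler's third law T² = 4π²r³/μ at r = 2.56×10^5 km, T = 52.5 hours = 52.5 × 3600 s = 1.890×10^5 s: μ = 4π²r³/T² = 1.85420×10^7 km³/s².
The Hohmann ellipse has a_t = (r₁ + r₂)/2 = 1.554×10^5 km.
Circular speed at r₁: v₁ = √(μ/r₁) = √(1.85420×10^7/54800) = 18.39449 km/s.
Transfer-orbit speed at r₁ (vis-viva equation): v_p = √[μ(2/r₁ − 1/a_t)] = 23.60925 km/s.
First burn Δv₁ = |v_p − v₁| = 5.21476 km/s.
At r₂, v₂ = √(μ/r₂) = 8.5106 km/s.
Transfer-orbit speed at r₂: v_a = √[μ(2/r₂ − 1/a_t)] = 5.0539 km/s.
Second burn Δv₂ = |v₂ − v_a| = 3.45670 km/s.
Total Δv = Δv₁ + Δv₂ = 8.671 km/s.

Δv = 8.67 km/s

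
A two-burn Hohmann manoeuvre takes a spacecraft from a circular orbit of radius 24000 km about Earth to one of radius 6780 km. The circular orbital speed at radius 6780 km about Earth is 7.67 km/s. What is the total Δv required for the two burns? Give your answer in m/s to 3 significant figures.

Δv = 3280 m/s

From the circular-orbit relation v² = μ/r at r = 6780 km: μ = v²r = (7.67)² × 6780 = 3.98860×10^5 km³/s².
Semi-major axis of the transfer orbit: a_t = (24000 + 6780)/2 = 15390 km.
At r₁ the circular-orbit speed is v₁ = √(μ/r₁) = 4.077 km/s.
On the transfer ellipse at r₁, vis-viva equation gives v_a = √[μ(2/r₁ − 1/a_t)] = 2.706 km/s.
First burn Δv₁ = |v_a − v₁| = 1.371 km/s.
At r₂, v₂ = √(μ/r₂) = 7.670 km/s.
Transfer-orbit speed at r₂: v_p = √[μ(2/r₂ − 1/a_t)] = 9.578 km/s.
Second burn Δv₂ = |v₂ − v_p| = 1.908 km/s.
Δv = Δv₁ + Δv₂ = 1.371 + 1.908 = 3.279 km/s.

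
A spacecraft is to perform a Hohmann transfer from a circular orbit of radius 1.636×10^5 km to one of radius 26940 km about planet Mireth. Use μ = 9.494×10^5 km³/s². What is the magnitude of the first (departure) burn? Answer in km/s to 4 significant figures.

Δv₁ = 1.128 km/s

The Hohmann ellipse has a_t = (r₁ + r₂)/2 = 95270 km.
On the circular orbit at r = 1.636×10^5 km, v_c = √(μ/r) = 2.409 km/s.
Transfer-orbit speed at the same r (vis-viva, a = a_t): v_t = √[μ(2/r − 1/a_t)] = 1.281 km/s.
Δv₁ = |v_t − v_c| = |1.281 − 2.409| = 1.128 km/s.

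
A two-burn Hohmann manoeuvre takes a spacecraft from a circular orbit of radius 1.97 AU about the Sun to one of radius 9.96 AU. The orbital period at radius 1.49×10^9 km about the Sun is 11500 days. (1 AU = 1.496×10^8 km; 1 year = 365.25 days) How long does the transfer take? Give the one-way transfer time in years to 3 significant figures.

From Kepler's third law T² = 4π²r³/μ at r = 1.49×10^9 km, T = 11500 days = 11500 × 86400 s = 9.936×10^8 s: μ = 4π²r³/T² = 1.32280×10^11 km³/s².
In km: r₁ = 1.97 × 1.496×10^8 = 2.94712×10^8 km; r₂ = 9.96 × 1.496×10^8 = 1.490016×10^9 km.
The Hohmann ellipse has a_t = (r₁ + r₂)/2 = 8.92364×10^8 km.
By Kepler's third law the transfer-orbit period is T = 2π√(a_t³/μ), so t = T/2 = 2.303×10^8 s.
Converting: 2.303×10^8 s ÷ 3.15576×10^7 s/year (365.25 × 86400) = 7.30 years.

t = 7.30 years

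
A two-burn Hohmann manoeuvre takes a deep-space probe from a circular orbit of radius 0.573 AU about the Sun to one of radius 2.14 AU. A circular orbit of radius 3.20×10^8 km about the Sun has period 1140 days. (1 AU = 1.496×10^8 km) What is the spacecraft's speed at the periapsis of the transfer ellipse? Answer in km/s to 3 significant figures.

v = 49.5 km/s

From Kepler's third law T² = 4π²r³/μ at r = 3.20×10^8 km, T = 1140 days = 1140 × 86400 s = 9.8496×10^7 s: μ = 4π²r³/T² = 1.33344×10^11 km³/s².
In km: r₁ = 0.573 × 1.496×10^8 = 8.57208×10^7 km; r₂ = 2.14 × 1.496×10^8 = 3.20144×10^8 km.
The Hohmann ellipse has a_t = (r₁ + r₂)/2 = 2.029324×10^8 km.
The periapsis of the transfer ellipse is at r = 8.57208×10^7 km.
From the vis-viva equation, v = √[μ(2/r − 1/a_t)] = 49.54 km/s.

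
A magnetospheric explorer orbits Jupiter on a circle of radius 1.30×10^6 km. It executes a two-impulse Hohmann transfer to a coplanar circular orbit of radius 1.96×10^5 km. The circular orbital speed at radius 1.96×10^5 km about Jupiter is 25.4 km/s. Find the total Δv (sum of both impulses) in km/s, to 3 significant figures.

From the circular-orbit relation v² = μ/r at r = 1.96×10^5 km: μ = v²r = (25.4)² × 1.96×10^5 = 1.26451×10^8 km³/s².
Semi-major axis of the transfer orbit: a_t = (1.300×10^6 + 1.960×10^5)/2 = 7.480×10^5 km.
At r₁ the circular-orbit speed is v₁ = √(μ/r₁) = 9.863 km/s.
Transfer-orbit speed at r₁ (vis-viva equation): v_a = √[μ(2/r₁ − 1/a_t)] = 5.049 km/s.
First burn Δv₁ = |v_a − v₁| = 4.814 km/s.
Circular speed at r₂: v₂ = √(μ/r₂) = 25.400 km/s.
Transfer-orbit speed at r₂: v_p = √[μ(2/r₂ − 1/a_t)] = 33.485 km/s.
Second burn Δv₂ = |v₂ − v_p| = 8.085 km/s.
Total Δv = Δv₁ + Δv₂ = 12.90 km/s.

Δv = 12.9 km/s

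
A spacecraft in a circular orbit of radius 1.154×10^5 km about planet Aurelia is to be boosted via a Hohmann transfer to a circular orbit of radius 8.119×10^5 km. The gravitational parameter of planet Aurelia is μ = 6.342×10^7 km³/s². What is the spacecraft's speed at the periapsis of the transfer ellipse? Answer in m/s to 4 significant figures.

Semi-major axis of the transfer orbit: a_t = (1.154×10^5 + 8.119×10^5)/2 = 4.6365×10^5 km.
The periapsis of the transfer ellipse is at r = 1.154×10^5 km.
Applying v² = μ(2/r − 1/a_t): v = 31.02 km/s.

v = 31020 m/s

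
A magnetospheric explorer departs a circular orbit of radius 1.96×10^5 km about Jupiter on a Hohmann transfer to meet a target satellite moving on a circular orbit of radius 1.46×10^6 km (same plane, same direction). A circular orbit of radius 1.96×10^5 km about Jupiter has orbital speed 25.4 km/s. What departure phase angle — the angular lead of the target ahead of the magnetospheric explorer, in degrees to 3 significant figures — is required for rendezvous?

From the circular-orbit relation v² = μ/r at r = 1.96×10^5 km: μ = v²r = (25.4)² × 1.96×10^5 = 1.26451×10^8 km³/s².
Transfer-ellipse semi-major axis a_t = (r₁ + r₂)/2 = (1.960×10^5 + 1.460×10^6)/2 = 8.280×10^5 km.
The half-period of the transfer ellipse is t = π√(a_t³/μ) = 2.105×10^5 s.
The target's mean motion on its circular orbit is ω₂ = √(μ/r₂³) = 6.374×10^-6 rad/s.
Angle swept by the target during transfer: ω₂·t = 1.34173 rad = 76.88°.
Arrival is 180° from departure on the ellipse, so φ = 180° − 76.88° = 103°.

φ = 103°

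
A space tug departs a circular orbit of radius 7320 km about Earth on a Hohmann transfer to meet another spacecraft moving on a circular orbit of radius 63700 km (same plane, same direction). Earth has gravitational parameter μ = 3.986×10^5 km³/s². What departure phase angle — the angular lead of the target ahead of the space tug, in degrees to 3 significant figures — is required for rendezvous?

φ = 105°

Semi-major axis of the transfer orbit: a_t = (7320 + 63700)/2 = 35510 km.
Transfer time t = π√(a_t³/μ) = 33297 s.
Target angular speed ω₂ = √(μ/r₂³) = 3.9270×10^-5 rad/s.
Angle swept by the target during transfer: ω₂·t = 1.3076 rad = 74.92°.
Arrival is 180° from departure on the ellipse, so φ = 180° − 74.92° = 105°.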